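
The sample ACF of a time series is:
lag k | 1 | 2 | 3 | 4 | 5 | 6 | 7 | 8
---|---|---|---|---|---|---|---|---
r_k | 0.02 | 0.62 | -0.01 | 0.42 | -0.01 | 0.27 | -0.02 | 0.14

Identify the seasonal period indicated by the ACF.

2

The largest autocorrelation is r_2 = 0.62, with weaker echoes at lags 4 (0.42) and 6 (0.27); the remaining lags stay at or below 0.14.
The dominant spike at lag 2 indicates a seasonal period of 2.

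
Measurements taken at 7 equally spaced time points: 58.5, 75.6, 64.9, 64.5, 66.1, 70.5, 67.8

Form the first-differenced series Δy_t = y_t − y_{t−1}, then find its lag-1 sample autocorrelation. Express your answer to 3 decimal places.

First differences Δy: 17.1, -10.7, -0.4, 1.6, 4.4, -2.7
Mean of differences = 1.5500
Numerator Σ(Δy_t−Δȳ)(Δy_{t+1}−Δȳ) = -178.6675
Denominator Σ(Δy_t−Δȳ)² = 421.8550
r_1(Δy) = -178.6675 / 421.8550 = -0.424

-0.424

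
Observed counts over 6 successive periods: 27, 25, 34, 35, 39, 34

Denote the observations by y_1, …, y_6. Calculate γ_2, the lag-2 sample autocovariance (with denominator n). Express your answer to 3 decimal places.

Mean ȳ = (27 + 25 + 34 + 35 + 39 + 34)/6 = 32.3333
Deviations: -5.3333, -7.3333, 1.6667, 2.6667, 6.6667, 1.6667
Σ_{t=1}^{4}(y_t−ȳ)(y_{t+2}−ȳ) = -12.8889
γ_2 = -12.8889 / 6 = -2.148

-2.148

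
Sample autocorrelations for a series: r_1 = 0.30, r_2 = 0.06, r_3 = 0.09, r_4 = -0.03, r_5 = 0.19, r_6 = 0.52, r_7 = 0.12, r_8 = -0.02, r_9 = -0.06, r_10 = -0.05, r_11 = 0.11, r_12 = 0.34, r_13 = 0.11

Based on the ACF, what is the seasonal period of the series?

The largest autocorrelation is r_6 = 0.52, with a weaker echo at lag 12 (0.34); the remaining lags stay at or below 0.30. The elevated value at lag 1 (0.30), dropping to 0.06 at lag 2, reflects decaying short-term dependence rather than seasonality.
The dominant spike at lag 6 indicates a seasonal period of 6.

6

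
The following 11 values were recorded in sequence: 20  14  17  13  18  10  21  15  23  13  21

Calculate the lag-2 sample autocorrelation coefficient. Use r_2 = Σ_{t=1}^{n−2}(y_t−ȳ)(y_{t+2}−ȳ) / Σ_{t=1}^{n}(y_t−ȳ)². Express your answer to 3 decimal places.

Mean ȳ = (20 + 14 + 17 + 13 + 18 + 10 + 21 + 15 + 23 + 13 + 21)/11 = 16.8182
Numerator Σ_{t=1}^{9}(y_t−ȳ)(y_{t+2}−ȳ) = 113.5702
Denominator Σ(y_t−ȳ)² = 171.6364
r_2 = 113.5702 / 171.6364 = 0.662

0.662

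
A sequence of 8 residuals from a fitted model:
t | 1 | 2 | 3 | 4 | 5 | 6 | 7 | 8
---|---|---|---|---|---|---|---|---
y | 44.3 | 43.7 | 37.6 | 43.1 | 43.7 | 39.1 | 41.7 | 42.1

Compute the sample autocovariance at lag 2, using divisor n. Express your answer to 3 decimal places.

-2.516

Mean ȳ = (44.3 + 43.7 + 37.6 + 43.1 + 43.7 + 39.1 + 41.7 + 42.1)/8 = 41.9125
Σ_{t=1}^{6}(y_t−ȳ)(y_{t+2}−ȳ) = -20.1291
γ_2 = -20.1291 / 8 = -2.516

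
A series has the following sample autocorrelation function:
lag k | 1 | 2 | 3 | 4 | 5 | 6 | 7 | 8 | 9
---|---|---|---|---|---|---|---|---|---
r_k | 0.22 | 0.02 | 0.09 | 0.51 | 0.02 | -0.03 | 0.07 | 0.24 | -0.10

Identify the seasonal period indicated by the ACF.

The largest autocorrelation is r_4 = 0.51, with a weaker echo at lag 8 (0.24); the remaining lags stay at or below 0.22. The elevated value at lag 1 (0.22), dropping to 0.02 at lag 2, reflects decaying short-term dependence rather than seasonality.
The dominant spike at lag 4 indicates a seasonal period of 4.

4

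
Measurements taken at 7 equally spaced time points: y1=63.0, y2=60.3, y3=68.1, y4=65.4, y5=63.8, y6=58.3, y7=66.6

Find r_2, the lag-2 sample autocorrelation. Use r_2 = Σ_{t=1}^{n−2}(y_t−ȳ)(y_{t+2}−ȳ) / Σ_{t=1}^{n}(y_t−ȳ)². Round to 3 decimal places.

-0.236

Mean ȳ = (63.0 + 60.3 + 68.1 + 65.4 + 63.8 + 58.3 + 66.6)/7 = 63.6429
Deviations from mean: -0.6429, -3.3429, 4.4571, 1.7571, 0.1571, -5.3429, 2.9571
Σ(y_t−ȳ)(y_{t+2}−ȳ) = (-2.8653) + (-5.8739) + (0.7004) + (-9.3882) + (0.4647) = -16.9622
Denominator Σ(y_t−ȳ)² = 71.8571
r_2 = -16.9622 / 71.8571 = -0.236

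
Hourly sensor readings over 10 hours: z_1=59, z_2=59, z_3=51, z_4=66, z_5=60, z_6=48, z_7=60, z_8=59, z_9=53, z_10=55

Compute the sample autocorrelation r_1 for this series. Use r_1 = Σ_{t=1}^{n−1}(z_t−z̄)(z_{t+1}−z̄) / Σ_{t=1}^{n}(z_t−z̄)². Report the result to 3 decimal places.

Mean z̄ = (59 + 59 + 51 + 66 + 60 + 48 + 60 + 59 + 53 + 55)/10 = 57.0000
Numerator Σ_{t=1}^{9}(z_t−z̄)(z_{t+1}−z̄) = -83.0000
Denominator Σ(z_t−z̄)² = 248.0000
r_1 = -83.0000 / 248.0000 = -0.335

-0.335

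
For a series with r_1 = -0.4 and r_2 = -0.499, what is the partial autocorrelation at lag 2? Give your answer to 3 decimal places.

φ_{22} = (r_2 − r_1²) / (1 − r_1²)
r_1² = (-0.4)² = 0.16
Numerator = -0.499 − 0.1600 = -0.6590; denominator = 1 − 0.1600 = 0.8400
φ_{22} = -0.6590 / 0.8400 = -0.785

-0.785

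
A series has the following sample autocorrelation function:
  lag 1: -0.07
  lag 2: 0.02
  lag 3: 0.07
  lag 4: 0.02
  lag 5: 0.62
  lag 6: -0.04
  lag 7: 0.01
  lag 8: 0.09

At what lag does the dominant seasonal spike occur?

The largest autocorrelation is r_5 = 0.62; the remaining lags stay at or below 0.09.
The dominant spike at lag 5 indicates a seasonal period of 5.

5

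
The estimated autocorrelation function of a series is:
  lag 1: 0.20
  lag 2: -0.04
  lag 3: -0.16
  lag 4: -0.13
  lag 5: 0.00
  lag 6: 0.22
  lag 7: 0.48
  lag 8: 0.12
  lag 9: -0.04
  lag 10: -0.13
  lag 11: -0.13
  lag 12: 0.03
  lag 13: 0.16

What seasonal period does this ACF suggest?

The largest autocorrelation is r_7 = 0.48; the remaining lags stay at or below 0.22.
The dominant spike at lag 7 indicates a seasonal period of 7.

7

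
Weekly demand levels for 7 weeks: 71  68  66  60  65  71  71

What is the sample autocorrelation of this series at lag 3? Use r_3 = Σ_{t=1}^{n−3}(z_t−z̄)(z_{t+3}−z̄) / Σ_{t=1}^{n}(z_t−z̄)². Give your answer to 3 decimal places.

-0.585

Mean z̄ = (71 + 68 + 66 + 60 + 65 + 71 + 71)/7 = 67.4286
Deviations from mean: 3.5714, 0.5714, -1.4286, -7.4286, -2.4286, 3.5714, 3.5714
Σ(z_t−z̄)(z_{t+3}−z̄) = (-26.5306) + (-1.3878) + (-5.1020) + (-26.5306) = -59.5510
Denominator Σ(z_t−z̄)² = 101.7143
r_3 = -59.5510 / 101.7143 = -0.585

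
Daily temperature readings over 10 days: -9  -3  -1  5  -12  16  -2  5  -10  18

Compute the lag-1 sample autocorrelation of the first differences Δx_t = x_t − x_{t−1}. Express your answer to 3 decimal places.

First differences Δx: 6, 2, 6, -17, 28, -18, 7, -15, 28
Mean of differences = 3.0000
Numerator Σ(Δx_t−Δx̄)(Δx_{t+1}−Δx̄) = -1697.0000
Denominator Σ(Δx_t−Δx̄)² = 2450.0000
r_1(Δx) = -1697.0000 / 2450.0000 = -0.693

-0.693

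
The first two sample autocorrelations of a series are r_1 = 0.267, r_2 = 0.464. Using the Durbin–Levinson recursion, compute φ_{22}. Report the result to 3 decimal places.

0.423

φ_{22} = (r_2 − r_1²) / (1 − r_1²)
r_1² = (0.267)² = 0.071289
Numerator = 0.464 − 0.0713 = 0.3927; denominator = 1 − 0.0713 = 0.9287
φ_{22} = 0.3927 / 0.9287 = 0.423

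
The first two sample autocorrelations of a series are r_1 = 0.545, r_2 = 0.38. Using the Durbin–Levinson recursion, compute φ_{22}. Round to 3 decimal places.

0.118

φ_{22} = (r_2 − r_1²) / (1 − r_1²)
r_1² = (0.545)² = 0.297025
Numerator = 0.38 − 0.2970 = 0.0830; denominator = 1 − 0.2970 = 0.7030
φ_{22} = 0.0830 / 0.7030 = 0.118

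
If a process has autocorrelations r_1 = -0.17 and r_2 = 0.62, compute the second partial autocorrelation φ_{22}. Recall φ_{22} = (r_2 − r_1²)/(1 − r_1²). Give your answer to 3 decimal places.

φ_{22} = (r_2 − r_1²) / (1 − r_1²)
r_1² = (-0.17)² = 0.0289
Numerator = 0.62 − 0.0289 = 0.5911; denominator = 1 − 0.0289 = 0.9711
φ_{22} = 0.5911 / 0.9711 = 0.609

0.609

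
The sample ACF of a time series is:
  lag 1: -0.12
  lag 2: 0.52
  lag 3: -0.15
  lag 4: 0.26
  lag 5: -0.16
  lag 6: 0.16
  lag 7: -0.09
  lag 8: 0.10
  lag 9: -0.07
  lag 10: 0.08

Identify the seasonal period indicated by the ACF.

The largest autocorrelation is r_2 = 0.52, with weaker echoes at lags 4 (0.26) and 6 (0.16); the remaining lags stay at or below 0.10.
The dominant spike at lag 2 indicates a seasonal period of 2.

2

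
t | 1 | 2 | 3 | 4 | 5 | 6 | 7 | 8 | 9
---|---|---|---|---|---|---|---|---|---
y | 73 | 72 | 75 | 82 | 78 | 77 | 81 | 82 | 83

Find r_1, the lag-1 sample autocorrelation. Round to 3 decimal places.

0.474

Mean ȳ = (73 + 72 + 75 + 82 + 78 + 77 + 81 + 82 + 83)/9 = 78.1111
Numerator Σ_{t=1}^{8}(y_t−ȳ)(y_{t+1}−ȳ) = 64.8765
Denominator Σ(y_t−ȳ)² = 136.8889
r_1 = 64.8765 / 136.8889 = 0.474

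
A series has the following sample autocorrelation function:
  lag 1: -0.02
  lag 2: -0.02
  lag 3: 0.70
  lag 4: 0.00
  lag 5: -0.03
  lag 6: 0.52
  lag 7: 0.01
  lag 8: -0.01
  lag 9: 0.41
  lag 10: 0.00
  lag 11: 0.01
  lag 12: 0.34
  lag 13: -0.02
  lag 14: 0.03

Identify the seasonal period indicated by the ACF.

The largest autocorrelation is r_3 = 0.70, with weaker echoes at lags 6 (0.52), 9 (0.41) and 12 (0.34); the remaining lags stay at or below 0.03.
The dominant spike at lag 3 indicates a seasonal period of 3.

3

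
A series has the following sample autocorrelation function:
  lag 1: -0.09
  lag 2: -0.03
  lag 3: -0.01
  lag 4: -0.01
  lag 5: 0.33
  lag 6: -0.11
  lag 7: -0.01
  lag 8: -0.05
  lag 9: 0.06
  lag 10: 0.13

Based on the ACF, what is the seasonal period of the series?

The largest autocorrelation is r_5 = 0.33; the remaining lags stay at or below 0.13.
The dominant spike at lag 5 indicates a seasonal period of 5.

5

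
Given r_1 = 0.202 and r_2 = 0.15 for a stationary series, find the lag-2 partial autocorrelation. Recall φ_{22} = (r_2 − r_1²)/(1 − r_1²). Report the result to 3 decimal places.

0.114

φ_{22} = (r_2 − r_1²) / (1 − r_1²)
r_1² = (0.202)² = 0.040804
Numerator = 0.15 − 0.0408 = 0.1092; denominator = 1 − 0.0408 = 0.9592
φ_{22} = 0.1092 / 0.9592 = 0.114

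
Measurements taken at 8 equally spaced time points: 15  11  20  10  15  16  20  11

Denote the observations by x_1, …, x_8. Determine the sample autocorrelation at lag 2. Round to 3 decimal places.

Mean x̄ = (15 + 11 + 20 + 10 + 15 + 16 + 20 + 11)/8 = 14.7500
Deviations from mean: 0.2500, -3.7500, 5.2500, -4.7500, 0.2500, 1.2500, 5.2500, -3.7500
Σ(x_t−x̄)(x_{t+2}−x̄) = (1.3125) + (17.8125) + (1.3125) + (-5.9375) + (1.3125) + (-4.6875) = 11.1250
Denominator Σ(x_t−x̄)² = 107.5000
r_2 = 11.1250 / 107.5000 = 0.103

0.103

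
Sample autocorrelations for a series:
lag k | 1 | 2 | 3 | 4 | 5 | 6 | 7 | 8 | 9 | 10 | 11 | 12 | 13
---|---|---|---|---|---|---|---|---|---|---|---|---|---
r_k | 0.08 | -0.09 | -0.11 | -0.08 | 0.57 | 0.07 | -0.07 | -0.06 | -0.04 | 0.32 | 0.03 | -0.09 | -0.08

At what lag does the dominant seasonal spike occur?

The largest autocorrelation is r_5 = 0.57, with a weaker echo at lag 10 (0.32); the remaining lags stay at or below 0.08.
The dominant spike at lag 5 indicates a seasonal period of 5.

5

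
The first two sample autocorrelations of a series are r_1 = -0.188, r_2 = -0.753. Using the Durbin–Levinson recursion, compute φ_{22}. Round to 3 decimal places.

φ_{22} = (r_2 − r_1²) / (1 − r_1²)
r_1² = (-0.188)² = 0.035344
Numerator = -0.753 − 0.0353 = -0.7883; denominator = 1 − 0.0353 = 0.9647
φ_{22} = -0.7883 / 0.9647 = -0.817

-0.817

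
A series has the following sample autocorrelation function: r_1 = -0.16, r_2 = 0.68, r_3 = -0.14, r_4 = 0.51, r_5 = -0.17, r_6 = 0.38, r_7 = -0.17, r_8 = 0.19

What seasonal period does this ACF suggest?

2

The largest autocorrelation is r_2 = 0.68, with weaker echoes at lags 4 (0.51), 6 (0.38) and 8 (0.19); the remaining lags stay at or below -0.14.
The dominant spike at lag 2 indicates a seasonal period of 2.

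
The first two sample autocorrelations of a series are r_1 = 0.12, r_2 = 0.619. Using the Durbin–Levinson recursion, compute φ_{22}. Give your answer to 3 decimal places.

0.613

φ_{22} = (r_2 − r_1²) / (1 − r_1²)
r_1² = (0.12)² = 0.0144
Numerator = 0.619 − 0.0144 = 0.6046; denominator = 1 − 0.0144 = 0.9856
φ_{22} = 0.6046 / 0.9856 = 0.613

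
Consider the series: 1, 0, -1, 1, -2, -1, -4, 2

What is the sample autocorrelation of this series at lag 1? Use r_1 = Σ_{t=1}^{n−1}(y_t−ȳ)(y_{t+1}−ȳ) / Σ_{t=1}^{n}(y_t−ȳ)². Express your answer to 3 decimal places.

-0.337

Mean ȳ = (1 + 0 − 1 + 1 − 2 − 1 − 4 + 2)/8 = -0.5000
Deviations from mean: 1.5000, 0.5000, -0.5000, 1.5000, -1.5000, -0.5000, -3.5000, 2.5000
Σ(y_t−ȳ)(y_{t+1}−ȳ) = (0.7500) + (-0.2500) + (-0.7500) + (-2.2500) + (0.7500) + (1.7500) + (-8.7500) = -8.7500
Denominator Σ(y_t−ȳ)² = 26.0000
r_1 = -8.7500 / 26.0000 = -0.337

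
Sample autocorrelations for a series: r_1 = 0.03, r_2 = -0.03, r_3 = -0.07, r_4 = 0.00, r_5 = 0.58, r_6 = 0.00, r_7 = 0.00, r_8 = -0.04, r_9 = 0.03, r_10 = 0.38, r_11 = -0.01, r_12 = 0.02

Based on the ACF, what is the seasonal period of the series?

The largest autocorrelation is r_5 = 0.58, with a weaker echo at lag 10 (0.38); the remaining lags stay at or below 0.03.
The dominant spike at lag 5 indicates a seasonal period of 5.

5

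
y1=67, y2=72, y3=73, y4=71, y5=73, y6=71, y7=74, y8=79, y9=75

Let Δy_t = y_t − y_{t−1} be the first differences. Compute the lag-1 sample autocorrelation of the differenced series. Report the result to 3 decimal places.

-0.300

First differences Δy: 5, 1, -2, 2, -2, 3, 5, -4
Mean of differences = 1.0000
Numerator Σ(Δy_t−Δȳ)(Δy_{t+1}−Δȳ) = -24.0000
Denominator Σ(Δy_t−Δȳ)² = 80.0000
r_1(Δy) = -24.0000 / 80.0000 = -0.300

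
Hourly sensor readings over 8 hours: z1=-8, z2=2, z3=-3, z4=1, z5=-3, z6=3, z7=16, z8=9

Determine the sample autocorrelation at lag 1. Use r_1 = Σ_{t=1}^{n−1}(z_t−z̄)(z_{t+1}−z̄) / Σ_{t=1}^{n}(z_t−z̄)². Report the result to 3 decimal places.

Mean z̄ = (-8 + 2 − 3 + 1 − 3 + 3 + 16 + 9)/8 = 2.1250
Deviations from mean: -10.1250, -0.1250, -5.1250, -1.1250, -5.1250, 0.8750, 13.8750, 6.8750
Σ(z_t−z̄)(z_{t+1}−z̄) = (1.2656) + (0.6406) + (5.7656) + (5.7656) + (-4.4844) + (12.1406) + (95.3906) = 116.4844
Denominator Σ(z_t−z̄)² = 396.8750
r_1 = 116.4844 / 396.8750 = 0.294

0.294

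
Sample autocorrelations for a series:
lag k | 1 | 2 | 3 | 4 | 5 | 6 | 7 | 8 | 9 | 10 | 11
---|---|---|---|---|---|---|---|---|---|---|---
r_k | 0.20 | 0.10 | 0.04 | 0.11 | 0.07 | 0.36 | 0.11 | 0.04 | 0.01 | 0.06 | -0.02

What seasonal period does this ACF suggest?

6

The largest autocorrelation is r_6 = 0.36; the remaining lags stay at or below 0.20. The elevated value at lag 1 (0.20), dropping to 0.10 at lag 2, reflects decaying short-term dependence rather than seasonality.
The dominant spike at lag 6 indicates a seasonal period of 6.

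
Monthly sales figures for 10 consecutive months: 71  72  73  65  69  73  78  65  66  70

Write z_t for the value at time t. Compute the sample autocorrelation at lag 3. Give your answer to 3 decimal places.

-0.300

Mean z̄ = (71 + 72 + 73 + 65 + 69 + 73 + 78 + 65 + 66 + 70)/10 = 70.2000
Numerator Σ_{t=1}^{7}(z_t−z̄)(z_{t+3}−z̄) = -46.1200
Denominator Σ(z_t−z̄)² = 153.6000
r_3 = -46.1200 / 153.6000 = -0.300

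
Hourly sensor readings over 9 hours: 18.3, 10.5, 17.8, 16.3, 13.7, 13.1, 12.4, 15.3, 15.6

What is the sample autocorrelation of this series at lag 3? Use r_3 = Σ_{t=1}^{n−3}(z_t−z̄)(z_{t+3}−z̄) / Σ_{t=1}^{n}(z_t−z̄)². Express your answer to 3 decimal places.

Mean z̄ = (18.3 + 10.5 + 17.8 + 16.3 + 13.7 + 13.1 + 12.4 + 15.3 + 15.6)/9 = 14.7778
Numerator Σ_{t=1}^{6}(z_t−z̄)(z_{t+3}−z̄) = -0.6604
Denominator Σ(z_t−z̄)² = 52.7356
r_3 = -0.6604 / 52.7356 = -0.013

-0.013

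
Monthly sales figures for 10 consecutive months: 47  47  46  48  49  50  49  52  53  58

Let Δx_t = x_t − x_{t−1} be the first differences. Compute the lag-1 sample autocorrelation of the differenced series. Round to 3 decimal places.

-0.129

First differences Δx: 0, -1, 2, 1, 1, -1, 3, 1, 5
Mean of differences = 1.2222
Numerator Σ(Δx_t−Δx̄)(Δx_{t+1}−Δx̄) = -3.8272
Denominator Σ(Δx_t−Δx̄)² = 29.5556
r_1(Δx) = -3.8272 / 29.5556 = -0.129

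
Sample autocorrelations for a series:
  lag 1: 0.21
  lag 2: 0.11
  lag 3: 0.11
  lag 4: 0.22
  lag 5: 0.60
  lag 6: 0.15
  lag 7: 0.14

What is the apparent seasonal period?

The largest autocorrelation is r_5 = 0.60; the remaining lags stay at or below 0.22. The elevated value at lag 1 (0.21), dropping to 0.11 at lag 2, reflects decaying short-term dependence rather than seasonality.
The dominant spike at lag 5 indicates a seasonal period of 5.

5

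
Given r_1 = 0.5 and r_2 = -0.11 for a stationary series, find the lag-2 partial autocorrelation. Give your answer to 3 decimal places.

-0.480

φ_{22} = (r_2 − r_1²) / (1 − r_1²)
r_1² = (0.5)² = 0.25
Numerator = -0.11 − 0.2500 = -0.3600; denominator = 1 − 0.2500 = 0.7500
φ_{22} = -0.3600 / 0.7500 = -0.480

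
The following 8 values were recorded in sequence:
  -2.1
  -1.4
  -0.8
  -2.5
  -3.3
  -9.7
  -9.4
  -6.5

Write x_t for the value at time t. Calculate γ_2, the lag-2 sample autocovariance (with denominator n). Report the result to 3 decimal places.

1.697

Mean x̄ = (-2.1 − 1.4 − 0.8 − 2.5 − 3.3 − 9.7 − 9.4 − 6.5)/8 = -4.4625
Σ_{t=1}^{6}(x_t−x̄)(x_{t+2}−x̄) = 13.5734
γ_2 = 13.5734 / 8 = 1.697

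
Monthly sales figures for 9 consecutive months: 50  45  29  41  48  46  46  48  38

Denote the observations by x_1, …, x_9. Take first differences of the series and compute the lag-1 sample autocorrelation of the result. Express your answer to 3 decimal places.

-0.106

First differences Δx: -5, -16, 12, 7, -2, 0, 2, -10
Mean of differences = -1.5000
Numerator Σ(Δx_t−Δx̄)(Δx_{t+1}−Δx̄) = -59.7500
Denominator Σ(Δx_t−Δx̄)² = 564.0000
r_1(Δx) = -59.7500 / 564.0000 = -0.106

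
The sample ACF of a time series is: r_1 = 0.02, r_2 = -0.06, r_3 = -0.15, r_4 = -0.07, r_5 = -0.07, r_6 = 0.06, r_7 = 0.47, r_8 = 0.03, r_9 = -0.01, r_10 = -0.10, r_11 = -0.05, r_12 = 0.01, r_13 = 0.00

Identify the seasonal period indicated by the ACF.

7

The largest autocorrelation is r_7 = 0.47; the remaining lags stay at or below 0.06.
The dominant spike at lag 7 indicates a seasonal period of 7.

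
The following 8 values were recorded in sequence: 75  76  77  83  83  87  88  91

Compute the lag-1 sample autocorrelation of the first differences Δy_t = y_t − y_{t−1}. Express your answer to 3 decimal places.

First differences Δy: 1, 1, 6, 0, 4, 1, 3
Mean of differences = 2.2857
Numerator Σ(Δy_t−Δȳ)(Δy_{t+1}−Δȳ) = -18.6531
Denominator Σ(Δy_t−Δȳ)² = 27.4286
r_1(Δy) = -18.6531 / 27.4286 = -0.680

-0.680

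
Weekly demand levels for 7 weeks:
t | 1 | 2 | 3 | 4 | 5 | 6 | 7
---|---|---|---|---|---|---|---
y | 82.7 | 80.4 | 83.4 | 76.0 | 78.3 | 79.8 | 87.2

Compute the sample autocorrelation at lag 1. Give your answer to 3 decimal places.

-0.054

Mean ȳ = (82.7 + 80.4 + 83.4 + 76.0 + 78.3 + 79.8 + 87.2)/7 = 81.1143
Σ(y_t−ȳ)(y_{t+1}−ȳ) = (-1.1327) + (-1.6327) + (-11.6898) + (14.3931) + (3.6988) + (-7.9984) = -4.3616
Denominator Σ(y_t−ȳ)² = 81.0886
r_1 = -4.3616 / 81.0886 = -0.054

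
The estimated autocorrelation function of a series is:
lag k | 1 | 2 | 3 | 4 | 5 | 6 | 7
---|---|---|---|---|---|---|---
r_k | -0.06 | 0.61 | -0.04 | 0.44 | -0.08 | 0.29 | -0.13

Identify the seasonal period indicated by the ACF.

The largest autocorrelation is r_2 = 0.61, with weaker echoes at lags 4 (0.44) and 6 (0.29); the remaining lags stay at or below -0.04.
The dominant spike at lag 2 indicates a seasonal period of 2.

2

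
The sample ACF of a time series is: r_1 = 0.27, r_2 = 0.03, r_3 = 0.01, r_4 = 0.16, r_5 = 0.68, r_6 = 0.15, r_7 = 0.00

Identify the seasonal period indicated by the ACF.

The largest autocorrelation is r_5 = 0.68; the remaining lags stay at or below 0.27. The elevated value at lag 1 (0.27), dropping to 0.03 at lag 2, reflects decaying short-term dependence rather than seasonality.
The dominant spike at lag 5 indicates a seasonal period of 5.

5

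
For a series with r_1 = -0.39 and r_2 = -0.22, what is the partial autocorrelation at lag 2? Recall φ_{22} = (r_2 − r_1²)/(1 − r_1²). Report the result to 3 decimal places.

-0.439

φ_{22} = (r_2 − r_1²) / (1 − r_1²)
r_1² = (-0.39)² = 0.1521
Numerator = -0.22 − 0.1521 = -0.3721; denominator = 1 − 0.1521 = 0.8479
φ_{22} = -0.3721 / 0.8479 = -0.439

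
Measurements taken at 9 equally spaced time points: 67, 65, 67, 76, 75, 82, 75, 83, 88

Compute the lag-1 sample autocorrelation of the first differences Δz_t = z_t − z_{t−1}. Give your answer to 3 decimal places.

First differences Δz: -2, 2, 9, -1, 7, -7, 8, 5
Mean of differences = 2.6250
Numerator Σ(Δz_t−Δz̄)(Δz_{t+1}−Δz̄) = -121.1406
Denominator Σ(Δz_t−Δz̄)² = 221.8750
r_1(Δz) = -121.1406 / 221.8750 = -0.546

-0.546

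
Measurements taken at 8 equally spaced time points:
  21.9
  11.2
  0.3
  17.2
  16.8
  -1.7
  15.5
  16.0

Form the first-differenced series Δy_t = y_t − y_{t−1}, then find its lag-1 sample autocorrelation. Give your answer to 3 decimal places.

First differences Δy: -10.7, -10.9, 16.9, -0.4, -18.5, 17.2, 0.5
Mean of differences = -0.8429
Numerator Σ(Δy_t−Δȳ)(Δy_{t+1}−Δȳ) = -373.6261
Denominator Σ(Δy_t−Δȳ)² = 1152.4371
r_1(Δy) = -373.6261 / 1152.4371 = -0.324

-0.324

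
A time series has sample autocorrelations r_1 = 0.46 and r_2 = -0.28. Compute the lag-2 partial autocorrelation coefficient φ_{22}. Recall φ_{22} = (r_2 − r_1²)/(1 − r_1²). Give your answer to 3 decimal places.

-0.624

φ_{22} = (r_2 − r_1²) / (1 − r_1²)
r_1² = (0.46)² = 0.2116
Numerator = -0.28 − 0.2116 = -0.4916; denominator = 1 − 0.2116 = 0.7884
φ_{22} = -0.4916 / 0.7884 = -0.624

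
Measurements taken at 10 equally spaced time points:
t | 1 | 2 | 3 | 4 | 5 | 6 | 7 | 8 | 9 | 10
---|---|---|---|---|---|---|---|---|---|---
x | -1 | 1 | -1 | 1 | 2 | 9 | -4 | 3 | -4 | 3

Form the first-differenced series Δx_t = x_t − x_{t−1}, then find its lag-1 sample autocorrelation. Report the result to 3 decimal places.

-0.736

First differences Δx: 2, -2, 2, 1, 7, -13, 7, -7, 7
Mean of differences = 0.4444
Numerator Σ(Δx_t−Δx̄)(Δx_{t+1}−Δx̄) = -276.9753
Denominator Σ(Δx_t−Δx̄)² = 376.2222
r_1(Δx) = -276.9753 / 376.2222 = -0.736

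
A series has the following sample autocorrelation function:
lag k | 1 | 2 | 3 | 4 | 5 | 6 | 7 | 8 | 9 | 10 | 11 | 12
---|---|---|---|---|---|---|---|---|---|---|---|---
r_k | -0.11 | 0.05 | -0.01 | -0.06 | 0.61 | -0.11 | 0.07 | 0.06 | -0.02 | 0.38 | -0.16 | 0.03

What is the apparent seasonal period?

The largest autocorrelation is r_5 = 0.61, with a weaker echo at lag 10 (0.38); the remaining lags stay at or below 0.07.
The dominant spike at lag 5 indicates a seasonal period of 5.

5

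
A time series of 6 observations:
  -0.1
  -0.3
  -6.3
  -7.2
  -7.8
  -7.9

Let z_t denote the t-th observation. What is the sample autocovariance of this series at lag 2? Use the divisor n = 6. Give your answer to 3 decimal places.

-1.078

Mean z̄ = (-0.1 − 0.3 − 6.3 − 7.2 − 7.8 − 7.9)/6 = -4.9333
Σ_{t=1}^{4}(z_t−z̄)(z_{t+2}−z̄) = -6.4656
γ_2 = -6.4656 / 6 = -1.078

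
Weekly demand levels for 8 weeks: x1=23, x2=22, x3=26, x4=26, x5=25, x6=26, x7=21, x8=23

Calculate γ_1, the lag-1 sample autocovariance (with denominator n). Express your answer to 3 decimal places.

0.375

Mean x̄ = (23 + 22 + 26 + 26 + 25 + 26 + 21 + 23)/8 = 24.0000
Σ_{t=1}^{7}(x_t−x̄)(x_{t+1}−x̄) = 3.0000
γ_1 = 3.0000 / 8 = 0.375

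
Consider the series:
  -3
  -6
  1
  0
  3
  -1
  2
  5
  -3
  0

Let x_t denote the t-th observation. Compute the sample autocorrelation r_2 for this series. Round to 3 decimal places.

-0.033

Mean x̄ = (-3 − 6 + 1 + 0 + 3 − 1 + 2 + 5 − 3 + 0)/10 = -0.2000
Numerator Σ_{t=1}^{8}(x_t−x̄)(x_{t+2}−x̄) = -3.0800
Denominator Σ(x_t−x̄)² = 93.6000
r_2 = -3.0800 / 93.6000 = -0.033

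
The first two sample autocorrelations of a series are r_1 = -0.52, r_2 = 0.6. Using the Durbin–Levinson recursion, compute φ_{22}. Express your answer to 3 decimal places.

0.452

φ_{22} = (r_2 − r_1²) / (1 − r_1²)
r_1² = (-0.52)² = 0.2704
Numerator = 0.6 − 0.2704 = 0.3296; denominator = 1 − 0.2704 = 0.7296
φ_{22} = 0.3296 / 0.7296 = 0.452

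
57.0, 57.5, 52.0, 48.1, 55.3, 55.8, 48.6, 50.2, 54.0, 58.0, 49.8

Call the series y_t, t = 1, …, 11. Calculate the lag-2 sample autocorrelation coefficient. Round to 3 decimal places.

Mean ȳ = (57.0 + 57.5 + 52.0 + 48.1 + 55.3 + 55.8 + 48.6 + 50.2 + 54.0 + 58.0 + 49.8)/11 = 53.3000
Numerator Σ_{t=1}^{9}(y_t−ȳ)(y_{t+2}−ȳ) = -79.7100
Denominator Σ(y_t−ȳ)² = 136.8400
r_2 = -79.7100 / 136.8400 = -0.583

-0.583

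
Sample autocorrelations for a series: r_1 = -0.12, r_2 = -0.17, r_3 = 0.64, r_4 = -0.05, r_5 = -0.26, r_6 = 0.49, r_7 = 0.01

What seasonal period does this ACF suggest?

3

The largest autocorrelation is r_3 = 0.64, with a weaker echo at lag 6 (0.49); the remaining lags stay at or below 0.01.
The dominant spike at lag 3 indicates a seasonal period of 3.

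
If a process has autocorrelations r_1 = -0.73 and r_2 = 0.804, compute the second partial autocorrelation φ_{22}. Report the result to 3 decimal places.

0.580

φ_{22} = (r_2 − r_1²) / (1 − r_1²)
r_1² = (-0.73)² = 0.5329
Numerator = 0.804 − 0.5329 = 0.2711; denominator = 1 − 0.5329 = 0.4671
φ_{22} = 0.2711 / 0.4671 = 0.580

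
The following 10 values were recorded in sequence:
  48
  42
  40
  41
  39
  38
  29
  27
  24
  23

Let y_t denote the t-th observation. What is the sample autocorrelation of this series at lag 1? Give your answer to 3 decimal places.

0.661

Mean ȳ = (48 + 42 + 40 + 41 + 39 + 38 + 29 + 27 + 24 + 23)/10 = 35.1000
Numerator Σ_{t=1}^{9}(y_t−ȳ)(y_{t+1}−ȳ) = 441.9900
Denominator Σ(y_t−ȳ)² = 668.9000
r_1 = 441.9900 / 668.9000 = 0.661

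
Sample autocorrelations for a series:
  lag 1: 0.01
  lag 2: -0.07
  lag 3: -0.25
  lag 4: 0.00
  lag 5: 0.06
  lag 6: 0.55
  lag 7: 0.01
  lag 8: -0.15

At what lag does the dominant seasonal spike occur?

6

The largest autocorrelation is r_6 = 0.55; the remaining lags stay at or below 0.06.
The dominant spike at lag 6 indicates a seasonal period of 6.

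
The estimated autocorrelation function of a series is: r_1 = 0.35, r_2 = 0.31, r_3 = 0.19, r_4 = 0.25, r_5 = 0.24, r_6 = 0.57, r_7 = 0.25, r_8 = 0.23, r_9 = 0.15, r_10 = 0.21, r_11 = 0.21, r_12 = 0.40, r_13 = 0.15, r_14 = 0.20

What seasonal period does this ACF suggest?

The largest autocorrelation is r_6 = 0.57, with a weaker echo at lag 12 (0.40); the remaining lags stay at or below 0.35. The elevated value at lag 1 (0.35), dropping to 0.31 at lag 2, reflects decaying short-term dependence rather than seasonality.
The dominant spike at lag 6 indicates a seasonal period of 6.

6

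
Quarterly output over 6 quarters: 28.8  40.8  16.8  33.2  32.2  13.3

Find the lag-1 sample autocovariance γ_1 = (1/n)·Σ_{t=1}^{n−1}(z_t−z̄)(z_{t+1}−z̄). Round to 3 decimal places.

Mean z̄ = (28.8 + 40.8 + 16.8 + 33.2 + 32.2 + 13.3)/6 = 27.5167
Σ_{t=1}^{5}(z_t−z̄)(z_{t+1}−z̄) = -226.1769
γ_1 = -226.1769 / 6 = -37.696

-37.696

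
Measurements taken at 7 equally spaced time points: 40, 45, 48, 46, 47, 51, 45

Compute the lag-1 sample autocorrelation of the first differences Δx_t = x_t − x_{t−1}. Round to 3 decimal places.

First differences Δx: 5, 3, -2, 1, 4, -6
Mean of differences = 0.8333
Numerator Σ(Δx_t−Δx̄)(Δx_{t+1}−Δx̄) = -18.6944
Denominator Σ(Δx_t−Δx̄)² = 86.8333
r_1(Δx) = -18.6944 / 86.8333 = -0.215

-0.215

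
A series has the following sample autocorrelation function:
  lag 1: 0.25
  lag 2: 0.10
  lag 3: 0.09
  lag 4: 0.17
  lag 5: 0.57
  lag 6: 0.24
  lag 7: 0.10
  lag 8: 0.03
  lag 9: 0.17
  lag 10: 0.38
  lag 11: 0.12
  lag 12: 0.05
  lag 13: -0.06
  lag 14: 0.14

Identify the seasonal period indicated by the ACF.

The largest autocorrelation is r_5 = 0.57, with a weaker echo at lag 10 (0.38); the remaining lags stay at or below 0.25. The elevated value at lag 1 (0.25), dropping to 0.10 at lag 2, reflects decaying short-term dependence rather than seasonality.
The dominant spike at lag 5 indicates a seasonal period of 5.

5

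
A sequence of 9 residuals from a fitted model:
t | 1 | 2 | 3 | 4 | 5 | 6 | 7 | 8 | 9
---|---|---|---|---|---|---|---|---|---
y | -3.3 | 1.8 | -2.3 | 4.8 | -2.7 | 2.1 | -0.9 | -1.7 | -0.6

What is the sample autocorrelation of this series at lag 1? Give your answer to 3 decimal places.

-0.677

Mean ȳ = (-3.3 + 1.8 − 2.3 + 4.8 − 2.7 + 2.1 − 0.9 − 1.7 − 0.6)/9 = -0.3111
Numerator Σ_{t=1}^{8}(y_t−ȳ)(y_{t+1}−ȳ) = -38.8446
Denominator Σ(y_t−ȳ)² = 57.3489
r_1 = -38.8446 / 57.3489 = -0.677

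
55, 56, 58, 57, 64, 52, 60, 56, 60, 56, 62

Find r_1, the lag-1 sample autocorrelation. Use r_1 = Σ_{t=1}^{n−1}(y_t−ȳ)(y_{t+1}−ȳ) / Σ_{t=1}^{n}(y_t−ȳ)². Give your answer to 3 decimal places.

-0.583

Mean ȳ = (55 + 56 + 58 + 57 + 64 + 52 + 60 + 56 + 60 + 56 + 62)/11 = 57.8182
Numerator Σ_{t=1}^{10}(y_t−ȳ)(y_{t+1}−ȳ) = -68.5785
Denominator Σ(y_t−ȳ)² = 117.6364
r_1 = -68.5785 / 117.6364 = -0.583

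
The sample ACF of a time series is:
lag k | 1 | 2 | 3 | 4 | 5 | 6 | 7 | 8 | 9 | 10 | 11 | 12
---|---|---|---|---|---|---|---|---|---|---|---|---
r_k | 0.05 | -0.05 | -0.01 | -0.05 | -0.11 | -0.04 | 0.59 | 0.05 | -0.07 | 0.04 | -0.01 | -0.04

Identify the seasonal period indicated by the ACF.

7

The largest autocorrelation is r_7 = 0.59; the remaining lags stay at or below 0.05.
The dominant spike at lag 7 indicates a seasonal period of 7.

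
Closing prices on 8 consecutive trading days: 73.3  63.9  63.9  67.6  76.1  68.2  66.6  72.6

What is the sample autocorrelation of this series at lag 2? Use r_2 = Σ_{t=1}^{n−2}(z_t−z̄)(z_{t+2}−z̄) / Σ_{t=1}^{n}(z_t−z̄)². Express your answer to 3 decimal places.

-0.491

Mean z̄ = (73.3 + 63.9 + 63.9 + 67.6 + 76.1 + 68.2 + 66.6 + 72.6)/8 = 69.0250
Numerator Σ_{t=1}^{6}(z_t−z̄)(z_{t+2}−z̄) = -69.7963
Denominator Σ(z_t−z̄)² = 142.2350
r_2 = -69.7963 / 142.2350 = -0.491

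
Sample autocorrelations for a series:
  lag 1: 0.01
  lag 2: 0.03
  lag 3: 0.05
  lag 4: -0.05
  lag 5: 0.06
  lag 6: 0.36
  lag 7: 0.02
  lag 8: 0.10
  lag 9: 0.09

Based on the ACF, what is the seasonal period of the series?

6

The largest autocorrelation is r_6 = 0.36; the remaining lags stay at or below 0.10.
The dominant spike at lag 6 indicates a seasonal period of 6.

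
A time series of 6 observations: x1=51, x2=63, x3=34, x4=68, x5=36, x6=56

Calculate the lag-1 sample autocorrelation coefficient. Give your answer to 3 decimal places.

Mean x̄ = (51 + 63 + 34 + 68 + 36 + 56)/6 = 51.3333
Σ(x_t−x̄)(x_{t+1}−x̄) = (-3.8889) + (-202.2222) + (-288.8889) + (-255.5556) + (-71.5556) = -822.1111
Denominator Σ(x_t−x̄)² = 971.3333
r_1 = -822.1111 / 971.3333 = -0.846

-0.846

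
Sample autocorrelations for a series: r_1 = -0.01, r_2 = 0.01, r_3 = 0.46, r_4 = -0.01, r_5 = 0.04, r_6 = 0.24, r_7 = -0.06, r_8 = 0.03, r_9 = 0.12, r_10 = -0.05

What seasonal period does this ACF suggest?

The largest autocorrelation is r_3 = 0.46, with a weaker echo at lag 6 (0.24); the remaining lags stay at or below 0.12.
The dominant spike at lag 3 indicates a seasonal period of 3.

3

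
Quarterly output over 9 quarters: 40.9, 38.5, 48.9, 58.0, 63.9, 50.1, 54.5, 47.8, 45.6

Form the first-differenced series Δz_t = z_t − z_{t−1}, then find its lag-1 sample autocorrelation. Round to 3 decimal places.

-0.081

First differences Δz: -2.4, 10.4, 9.1, 5.9, -13.8, 4.4, -6.7, -2.2
Mean of differences = 0.5875
Numerator Σ(Δz_t−Δz̄)(Δz_{t+1}−Δz̄) = -39.3189
Denominator Σ(Δz_t−Δz̄)² = 488.3088
r_1(Δz) = -39.3189 / 488.3088 = -0.081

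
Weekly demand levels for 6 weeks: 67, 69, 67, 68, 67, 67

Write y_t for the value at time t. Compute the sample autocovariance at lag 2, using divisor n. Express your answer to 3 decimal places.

0.167

Mean ȳ = (67 + 69 + 67 + 68 + 67 + 67)/6 = 67.5000
Σ_{t=1}^{4}(y_t−ȳ)(y_{t+2}−ȳ) = 1.0000
γ_2 = 1.0000 / 6 = 0.167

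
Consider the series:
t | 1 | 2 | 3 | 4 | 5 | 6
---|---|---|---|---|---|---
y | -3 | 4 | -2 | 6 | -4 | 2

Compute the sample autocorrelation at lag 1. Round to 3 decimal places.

Mean ȳ = (-3 + 4 − 2 + 6 − 4 + 2)/6 = 0.5000
Σ(y_t−ȳ)(y_{t+1}−ȳ) = (-12.2500) + (-8.7500) + (-13.7500) + (-24.7500) + (-6.7500) = -66.2500
Denominator Σ(y_t−ȳ)² = 83.5000
r_1 = -66.2500 / 83.5000 = -0.793

-0.793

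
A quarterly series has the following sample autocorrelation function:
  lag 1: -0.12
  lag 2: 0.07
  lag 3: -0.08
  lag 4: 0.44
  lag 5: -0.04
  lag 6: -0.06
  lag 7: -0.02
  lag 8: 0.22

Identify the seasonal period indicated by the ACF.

4

The largest autocorrelation is r_4 = 0.44, with a weaker echo at lag 8 (0.22); the remaining lags stay at or below 0.07.
The dominant spike at lag 4 indicates a seasonal period of 4.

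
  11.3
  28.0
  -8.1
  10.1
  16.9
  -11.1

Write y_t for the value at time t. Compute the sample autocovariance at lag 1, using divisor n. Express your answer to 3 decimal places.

Mean ȳ = (11.3 + 28.0 − 8.1 + 10.1 + 16.9 − 11.1)/6 = 7.8500
Deviations: 3.4500, 20.1500, -15.9500, 2.2500, 9.0500, -18.9500
Σ_{t=1}^{5}(y_t−ȳ)(y_{t+1}−ȳ) = -438.8975
γ_1 = -438.8975 / 6 = -73.150

-73.150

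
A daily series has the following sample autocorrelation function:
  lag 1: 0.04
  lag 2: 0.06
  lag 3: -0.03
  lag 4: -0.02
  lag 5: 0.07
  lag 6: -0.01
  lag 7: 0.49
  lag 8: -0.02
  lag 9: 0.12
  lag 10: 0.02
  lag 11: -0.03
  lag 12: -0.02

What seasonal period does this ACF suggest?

7

The largest autocorrelation is r_7 = 0.49; the remaining lags stay at or below 0.12.
The dominant spike at lag 7 indicates a seasonal period of 7.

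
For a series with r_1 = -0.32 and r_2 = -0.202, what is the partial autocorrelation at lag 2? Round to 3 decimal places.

φ_{22} = (r_2 − r_1²) / (1 − r_1²)
r_1² = (-0.32)² = 0.1024
Numerator = -0.202 − 0.1024 = -0.3044; denominator = 1 − 0.1024 = 0.8976
φ_{22} = -0.3044 / 0.8976 = -0.339

-0.339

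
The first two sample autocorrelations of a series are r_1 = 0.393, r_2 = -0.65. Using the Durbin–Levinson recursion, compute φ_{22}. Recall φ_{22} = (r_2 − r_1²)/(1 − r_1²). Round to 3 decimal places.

φ_{22} = (r_2 − r_1²) / (1 − r_1²)
r_1² = (0.393)² = 0.154449
Numerator = -0.65 − 0.1544 = -0.8044; denominator = 1 − 0.1544 = 0.8456
φ_{22} = -0.8044 / 0.8456 = -0.951

-0.951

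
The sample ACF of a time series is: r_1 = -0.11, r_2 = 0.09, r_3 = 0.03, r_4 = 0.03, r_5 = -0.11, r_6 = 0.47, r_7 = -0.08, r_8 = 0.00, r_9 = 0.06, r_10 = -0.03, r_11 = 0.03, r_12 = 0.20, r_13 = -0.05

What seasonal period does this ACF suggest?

The largest autocorrelation is r_6 = 0.47, with a weaker echo at lag 12 (0.20); the remaining lags stay at or below 0.09.
The dominant spike at lag 6 indicates a seasonal period of 6.

6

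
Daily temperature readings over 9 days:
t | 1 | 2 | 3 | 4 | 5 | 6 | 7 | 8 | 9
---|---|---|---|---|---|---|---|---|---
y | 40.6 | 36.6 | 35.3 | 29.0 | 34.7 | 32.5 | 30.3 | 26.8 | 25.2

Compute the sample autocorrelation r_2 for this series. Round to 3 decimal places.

0.129

Mean ȳ = (40.6 + 36.6 + 35.3 + 29.0 + 34.7 + 32.5 + 30.3 + 26.8 + 25.2)/9 = 32.3333
Σ(y_t−ȳ)(y_{t+2}−ȳ) = (24.5244) + (-14.2222) + (7.0211) + (-0.5556) + (-4.8122) + (-0.9222) + (14.5044) = 25.5378
Denominator Σ(y_t−ȳ)² = 197.7200
r_2 = 25.5378 / 197.7200 = 0.129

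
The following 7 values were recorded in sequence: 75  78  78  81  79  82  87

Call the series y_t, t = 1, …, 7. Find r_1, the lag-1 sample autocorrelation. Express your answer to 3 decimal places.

Mean ȳ = (75 + 78 + 78 + 81 + 79 + 82 + 87)/7 = 80.0000
Deviations from mean: -5.0000, -2.0000, -2.0000, 1.0000, -1.0000, 2.0000, 7.0000
Σ(y_t−ȳ)(y_{t+1}−ȳ) = (10.0000) + (4.0000) + (-2.0000) + (-1.0000) + (-2.0000) + (14.0000) = 23.0000
Denominator Σ(y_t−ȳ)² = 88.0000
r_1 = 23.0000 / 88.0000 = 0.261

0.261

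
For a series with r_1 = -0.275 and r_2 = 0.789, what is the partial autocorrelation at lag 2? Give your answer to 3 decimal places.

0.772

φ_{22} = (r_2 − r_1²) / (1 − r_1²)
r_1² = (-0.275)² = 0.075625
Numerator = 0.789 − 0.0756 = 0.7134; denominator = 1 − 0.0756 = 0.9244
φ_{22} = 0.7134 / 0.9244 = 0.772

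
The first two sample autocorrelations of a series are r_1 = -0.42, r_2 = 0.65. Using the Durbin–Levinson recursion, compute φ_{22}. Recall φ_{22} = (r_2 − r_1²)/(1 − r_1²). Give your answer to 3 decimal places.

φ_{22} = (r_2 − r_1²) / (1 − r_1²)
r_1² = (-0.42)² = 0.1764
Numerator = 0.65 − 0.1764 = 0.4736; denominator = 1 − 0.1764 = 0.8236
φ_{22} = 0.4736 / 0.8236 = 0.575

0.575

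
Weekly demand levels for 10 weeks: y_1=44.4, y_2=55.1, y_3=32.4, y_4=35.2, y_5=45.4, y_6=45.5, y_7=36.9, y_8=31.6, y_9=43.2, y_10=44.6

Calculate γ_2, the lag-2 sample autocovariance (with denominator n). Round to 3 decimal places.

-27.036

Mean ȳ = (44.4 + 55.1 + 32.4 + 35.2 + 45.4 + 45.5 + 36.9 + 31.6 + 43.2 + 44.6)/10 = 41.4300
Σ_{t=1}^{8}(y_t−ȳ)(y_{t+2}−ȳ) = -270.3598
γ_2 = -270.3598 / 10 = -27.036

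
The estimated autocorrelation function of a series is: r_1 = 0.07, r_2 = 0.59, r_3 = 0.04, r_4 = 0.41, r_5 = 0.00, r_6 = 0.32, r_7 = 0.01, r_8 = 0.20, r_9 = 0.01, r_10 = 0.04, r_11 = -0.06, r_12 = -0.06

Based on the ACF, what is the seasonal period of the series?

The largest autocorrelation is r_2 = 0.59, with weaker echoes at lags 4 (0.41), 6 (0.32) and 8 (0.20); the remaining lags stay at or below 0.07.
The dominant spike at lag 2 indicates a seasonal period of 2.

2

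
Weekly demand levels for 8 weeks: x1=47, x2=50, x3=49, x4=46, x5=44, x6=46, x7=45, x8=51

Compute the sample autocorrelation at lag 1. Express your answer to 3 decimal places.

0.102

Mean x̄ = (47 + 50 + 49 + 46 + 44 + 46 + 45 + 51)/8 = 47.2500
Deviations from mean: -0.2500, 2.7500, 1.7500, -1.2500, -3.2500, -1.2500, -2.2500, 3.7500
Σ(x_t−x̄)(x_{t+1}−x̄) = (-0.6875) + (4.8125) + (-2.1875) + (4.0625) + (4.0625) + (2.8125) + (-8.4375) = 4.4375
Denominator Σ(x_t−x̄)² = 43.5000
r_1 = 4.4375 / 43.5000 = 0.102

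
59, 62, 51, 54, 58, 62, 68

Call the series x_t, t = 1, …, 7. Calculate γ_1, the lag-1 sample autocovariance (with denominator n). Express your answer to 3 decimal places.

6.589

Mean x̄ = (59 + 62 + 51 + 54 + 58 + 62 + 68)/7 = 59.1429
Deviations: -0.1429, 2.8571, -8.1429, -5.1429, -1.1429, 2.8571, 8.8571
Σ_{t=1}^{6}(x_t−x̄)(x_{t+1}−x̄) = 46.1224
γ_1 = 46.1224 / 7 = 6.589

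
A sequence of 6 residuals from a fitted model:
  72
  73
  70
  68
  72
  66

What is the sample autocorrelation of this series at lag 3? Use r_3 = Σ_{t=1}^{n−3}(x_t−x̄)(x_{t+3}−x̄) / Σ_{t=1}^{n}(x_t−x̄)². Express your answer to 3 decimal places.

Mean x̄ = (72 + 73 + 70 + 68 + 72 + 66)/6 = 70.1667
Deviations from mean: 1.8333, 2.8333, -0.1667, -2.1667, 1.8333, -4.1667
Numerator Σ_{t=1}^{3}(x_t−x̄)(x_{t+3}−x̄) = 1.9167
Denominator Σ(x_t−x̄)² = 36.8333
r_3 = 1.9167 / 36.8333 = 0.052

0.052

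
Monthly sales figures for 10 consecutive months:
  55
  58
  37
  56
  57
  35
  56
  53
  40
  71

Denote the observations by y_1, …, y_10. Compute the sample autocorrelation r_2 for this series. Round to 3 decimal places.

Mean ȳ = (55 + 58 + 37 + 56 + 57 + 35 + 56 + 53 + 40 + 71)/10 = 51.8000
Numerator Σ_{t=1}^{8}(y_t−ȳ)(y_{t+2}−ȳ) = -193.6800
Denominator Σ(y_t−ȳ)² = 1121.6000
r_2 = -193.6800 / 1121.6000 = -0.173

-0.173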